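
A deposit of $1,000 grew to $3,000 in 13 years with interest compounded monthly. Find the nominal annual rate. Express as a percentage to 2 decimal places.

8.48%

The 156-period growth factor is 3,000/1,000 = 3.
r/12 = 3^(1/156) − 1 ≈ 0.00706724, so r ≈ 12·0.00706724 = 8.48069%.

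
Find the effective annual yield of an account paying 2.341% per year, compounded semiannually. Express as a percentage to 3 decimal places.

2.355%

One year is 2 periods at 0.011705 each: (1 + 0.011705)^2 ≈ 1.023547.
EAR = 1.023547 − 1 ≈ 2.35470%.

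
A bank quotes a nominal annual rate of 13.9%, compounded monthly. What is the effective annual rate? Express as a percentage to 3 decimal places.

EAR = (1 + 13.9%/12)^12 − 1 = (1 + 0.0115833)^12 − 1.
(1 + 0.0115833)^12 ≈ 1.148206, so EAR ≈ 14.82065%.

14.821%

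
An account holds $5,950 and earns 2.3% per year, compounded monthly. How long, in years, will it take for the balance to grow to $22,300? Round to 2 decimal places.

(1 + 0.00191667)^(12t) = 22,300/5,950 = 3.7479.
12t·ln(1 + 0.00191667) = ln(3.7479); 12t = 1.3212/0.00191483 ≈ 689.9798.
t ≈ 57.4983 years.

57.50 years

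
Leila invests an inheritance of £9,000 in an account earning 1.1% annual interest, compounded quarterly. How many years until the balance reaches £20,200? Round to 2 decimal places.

73.60 years

(1 + 0.00275)^(4t) = 20,200/9,000 = 2.2444.
4t·ln(1 + 0.00275) = ln(2.2444); 4t = 0.80846/0.00274623 ≈ 294.3888.
t ≈ 73.5972 years.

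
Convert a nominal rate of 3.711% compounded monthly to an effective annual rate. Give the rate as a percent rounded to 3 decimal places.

EAR = (1 + 3.711%/12)^12 − 1 = (1 + 0.0030925)^12 − 1.
(1 + 0.0030925)^12 ≈ 1.037748, so EAR ≈ 3.77477%.

3.775%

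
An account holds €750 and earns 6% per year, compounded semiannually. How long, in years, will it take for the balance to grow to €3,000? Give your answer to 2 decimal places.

(1 + 0.03)^(2t) = 3,000/750 = 4.
2t·ln(1 + 0.03) = ln(4); 2t = 1.3863/0.0295588 ≈ 46.8995.
t ≈ 23.4498 years.

23.45 years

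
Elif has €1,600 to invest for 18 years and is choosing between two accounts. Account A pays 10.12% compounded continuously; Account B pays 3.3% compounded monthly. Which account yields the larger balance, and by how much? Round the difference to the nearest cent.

Account A growth factor: e^(0.1012·18) = e^1.8216 ≈ 6.181741328; balance ≈ 9,890.7861.
Account B growth factor: (1 + 0.00275)^216 ≈ 1.809742815; balance ≈ 2,895.5885.
Account A is larger by 6,995.1976.

Account A, by €6,995.20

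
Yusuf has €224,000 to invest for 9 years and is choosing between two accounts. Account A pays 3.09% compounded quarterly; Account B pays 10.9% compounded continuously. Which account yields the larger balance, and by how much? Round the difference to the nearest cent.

A: (1 + 0.007725)^36 ≈ 1.31920771281, so 224,000 × 1.31920771281 ≈ 295,502.5277.
B: e^(0.109·9) = e^0.981 ≈ 2.66712203084, so 224,000 × 2.66712203084 ≈ 597,435.3349.
Difference ≈ 301,932.8072 in favor of B.

Account B, by €301,932.81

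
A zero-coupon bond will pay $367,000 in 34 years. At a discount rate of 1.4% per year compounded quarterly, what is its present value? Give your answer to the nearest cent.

Growth factor = (1 + 0.0035)^136 ≈ 1.60828587607.
P = 367,000/1.60828587607 ≈ 228,193.2618.

$228,193.26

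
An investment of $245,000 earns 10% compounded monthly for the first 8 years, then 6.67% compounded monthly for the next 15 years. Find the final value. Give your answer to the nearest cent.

$1,473,908.49

After 8 years at 10%: 245,000 × 2.218175631038 ≈ 543,453.0296.
Then 15 years at 6.67%: 543,453.0296 × 2.71211752548 ≈ 1,473,908.4859.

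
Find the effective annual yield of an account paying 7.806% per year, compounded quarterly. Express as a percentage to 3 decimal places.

EAR = (1 + 7.806%/4)^4 − 1 = (1 + 0.019515)^4 − 1.
(1 + 0.019515)^4 ≈ 1.080375, so EAR ≈ 8.03749%.

8.037%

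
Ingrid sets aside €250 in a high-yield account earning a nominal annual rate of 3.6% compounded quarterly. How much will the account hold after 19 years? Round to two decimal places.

Periodic rate = 3.6%/4 = 0.009; periods = 4·19 = 76.
A = 250·(1 + 0.009)^76 ≈ 250·1.97573473 ≈ 493.9337.

€493.93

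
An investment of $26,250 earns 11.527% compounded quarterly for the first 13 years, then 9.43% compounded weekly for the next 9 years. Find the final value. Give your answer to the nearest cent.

Phase 1: 26,250·(1 + 0.0288175)^52 ≈ 115,006.6993.
Phase 2: 115,006.6993·(1 + 0.0943/52)^468 ≈ 268,519.0250.

$268,519.02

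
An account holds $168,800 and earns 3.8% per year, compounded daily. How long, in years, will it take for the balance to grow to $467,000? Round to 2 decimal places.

(1 + 0.00010411)^(365t) = 467,000/168,800 = 2.7666.
365t·ln(1 + 0.00010411) = ln(2.7666); 365t = 1.0176/0.000104104 ≈ 9774.9656.
t ≈ 26.7807 years.

26.78 years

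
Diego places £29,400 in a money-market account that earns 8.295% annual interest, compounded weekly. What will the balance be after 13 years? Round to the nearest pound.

Periodic rate = 8.295%/52 = 0.00159519; periods = 52·13 = 676.
A = 29,400·(1 + 0.08295/52)^676 ≈ 29,400·2.937300099 ≈ 86,356.6229.

£86,357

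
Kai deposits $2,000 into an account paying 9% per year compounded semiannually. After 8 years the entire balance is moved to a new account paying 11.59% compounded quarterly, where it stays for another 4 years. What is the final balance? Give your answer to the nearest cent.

$6,388.04

Phase 1: 2,000·(1 + 0.045)^16 ≈ 4,044.7403.
Phase 2: 4,044.7403·(1 + 0.028975)^16 ≈ 6,388.0428.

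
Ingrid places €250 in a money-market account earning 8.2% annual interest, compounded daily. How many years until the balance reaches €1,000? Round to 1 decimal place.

16.9 years

(1 + 0.000224658)^(365t) = 1,000/250 = 4.
365t·ln(1 + 0.000224658) = ln(4); 365t = 1.3863/0.000224632 ≈ 6171.3936.
t ≈ 16.9079 years.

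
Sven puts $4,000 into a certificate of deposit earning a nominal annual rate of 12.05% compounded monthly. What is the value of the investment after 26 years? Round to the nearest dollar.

Growth factor = (1 + 0.1205/12)^312 ≈ 22.586993863.
A ≈ 4,000 × 22.586993863 ≈ 90,347.9755.

$90,348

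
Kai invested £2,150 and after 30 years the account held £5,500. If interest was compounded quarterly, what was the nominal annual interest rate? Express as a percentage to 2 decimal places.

The 120-period growth factor is 5,500/2,150 = 2.55814.
r/4 = 2.55814^(1/120) − 1 ≈ 0.00785805, so r ≈ 4·0.00785805 = 3.14322%.

3.14%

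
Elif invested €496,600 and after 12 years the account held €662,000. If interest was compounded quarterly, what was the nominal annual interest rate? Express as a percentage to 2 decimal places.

2.40%

(1 + r/4)^48 = 662,000/496,600 = 1.33306.
1 + r/4 = 1.33306^(1/48) ≈ 1.006007, so r/4 ≈ 0.00600715.
r ≈ 4·0.00600715 = 2.40286%.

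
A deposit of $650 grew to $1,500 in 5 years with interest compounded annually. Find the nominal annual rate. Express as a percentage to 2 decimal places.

18.20%

The 5-period growth factor is 1,500/650 = 2.30769.
r = 2.30769^(1/5) − 1 ≈ 0.182049, i.e. 18.20493%.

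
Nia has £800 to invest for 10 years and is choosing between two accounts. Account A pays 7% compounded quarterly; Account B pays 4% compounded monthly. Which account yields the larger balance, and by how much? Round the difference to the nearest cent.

Account A, by £408.61

A: (1 + 0.0175)^40 ≈ 2.001597343, so 800 × 2.001597343 ≈ 1,601.2779.
B: (1 + 0.04/12)^120 ≈ 1.490832682, so 800 × 1.490832682 ≈ 1,192.6661.
Difference ≈ 408.6117 in favor of A.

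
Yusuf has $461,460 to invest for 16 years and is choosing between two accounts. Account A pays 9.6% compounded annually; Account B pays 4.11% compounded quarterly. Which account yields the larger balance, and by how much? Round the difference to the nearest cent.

Account A growth factor: (1 + 0.096)^16 ≈ 4.334798020499; balance ≈ 2,000,335.8945.
Account B growth factor: (1 + 0.010275)^64 ≈ 1.92368870861; balance ≈ 887,705.3915.
Account A is larger by 1,112,630.5031.

Account A, by $1,112,630.50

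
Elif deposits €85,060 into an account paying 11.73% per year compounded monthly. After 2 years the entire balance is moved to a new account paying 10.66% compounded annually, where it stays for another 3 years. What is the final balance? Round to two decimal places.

€145,575.44

After 2 years at 11.73%: 85,060 × 1.26296333165 ≈ 107,427.6610.
Then 3 years at 10.66%: 107,427.6610 × 1.3551020355 ≈ 145,575.4421.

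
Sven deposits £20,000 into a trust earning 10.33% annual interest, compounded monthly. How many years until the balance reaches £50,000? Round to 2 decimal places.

8.91 years

(1 + 0.00860833)^(12t) = 50,000/20,000 = 2.5.
12t·ln(1 + 0.00860833) = ln(2.5); 12t = 0.91629/0.00857149 ≈ 106.8998.
t ≈ 8.9083 years.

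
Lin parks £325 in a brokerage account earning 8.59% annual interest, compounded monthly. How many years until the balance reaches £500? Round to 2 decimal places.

5.03 years

(1 + 0.00715833)^(12t) = 500/325 = 1.5385.
12t·ln(1 + 0.00715833) = ln(1.5385); 12t = 0.43078/0.00713283 ≈ 60.3944.
t ≈ 5.0329 years.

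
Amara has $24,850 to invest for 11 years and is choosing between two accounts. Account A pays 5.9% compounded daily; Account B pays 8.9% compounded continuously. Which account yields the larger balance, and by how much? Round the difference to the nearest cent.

A: (1 + 0.059/365)^4015 ≈ 1.9135258828, so 24,850 × 1.9135258828 ≈ 47,551.1182.
B: e^(0.089·11) = e^0.979 ≈ 2.6617931175, so 24,850 × 2.6617931175 ≈ 66,145.5590.
Difference ≈ 18,594.4408 in favor of B.

Account B, by $18,594.44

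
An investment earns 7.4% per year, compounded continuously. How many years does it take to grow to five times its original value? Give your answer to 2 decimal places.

21.75 years

e^(0.074t) = 5, so 0.074t = ln 5 ≈ 1.6094.
t ≈ 1.6094/0.074 ≈ 21.7492.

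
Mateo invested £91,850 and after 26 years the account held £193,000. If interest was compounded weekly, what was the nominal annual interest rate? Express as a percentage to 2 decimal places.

2.86%

(1 + r/52)^1352 = 193,000/91,850 = 2.10125.
1 + r/52 = 2.10125^(1/1352) ≈ 1.000549, so r/52 ≈ 0.000549362.
r ≈ 52·0.000549362 = 2.85668%.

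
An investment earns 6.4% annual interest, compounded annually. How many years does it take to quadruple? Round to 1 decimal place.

(1 + 0.064)^t = 4.
t = ln 4 / ln(1 + 0.064) ≈ 1.3863/0.0620354 ≈ 22.3468.

22.3 years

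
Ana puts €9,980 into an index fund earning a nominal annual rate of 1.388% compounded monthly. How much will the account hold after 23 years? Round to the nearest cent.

Periodic rate = 1.388%/12 = 0.00115667; periods = 12·23 = 276.
A = 9,980·(1 + 0.01388/12)^276 ≈ 9,980·1.375827702 ≈ 13,730.7605.

€13,730.76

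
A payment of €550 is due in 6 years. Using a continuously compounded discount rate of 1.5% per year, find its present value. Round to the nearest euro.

€503

P = A·e^(−rt) = 550·e^(−0.09).
e^(−0.09) ≈ 0.913931185, so P ≈ 502.6622.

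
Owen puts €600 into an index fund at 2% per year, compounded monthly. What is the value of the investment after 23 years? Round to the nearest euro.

€950

Periodic rate = 2%/12 = 0.00166667; periods = 12·23 = 276.
A = 600·(1 + 0.02/12)^276 ≈ 600·1.58346755 ≈ 950.0805.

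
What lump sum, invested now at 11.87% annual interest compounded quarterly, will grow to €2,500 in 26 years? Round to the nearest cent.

Periodic rate = 11.87%/4 = 0.029675; 104 periods.
P = 2,500/(1 + 0.029675)^104 ≈ 2,500/20.93232722 ≈ 119.4325.

€119.43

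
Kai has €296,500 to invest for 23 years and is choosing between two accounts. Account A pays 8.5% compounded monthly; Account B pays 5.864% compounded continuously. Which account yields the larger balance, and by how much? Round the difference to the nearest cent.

A: (1 + 0.085/12)^276 ≈ 7.015405842542, so 296,500 × 7.015405842542 ≈ 2,080,067.8323.
B: e^(0.05864·23) = e^1.34872 ≈ 3.852491184673, so 296,500 × 3.852491184673 ≈ 1,142,263.6363.
Difference ≈ 937,804.1961 in favor of A.

Account A, by €937,804.20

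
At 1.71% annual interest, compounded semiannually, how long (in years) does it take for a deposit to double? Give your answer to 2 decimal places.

40.71 years

(1 + 0.00855)^(2t) = 2.
2t = ln 2 / ln(1 + 0.00855) ≈ 0.69315/0.00851366 ≈ 81.4159.
t ≈ 40.7080.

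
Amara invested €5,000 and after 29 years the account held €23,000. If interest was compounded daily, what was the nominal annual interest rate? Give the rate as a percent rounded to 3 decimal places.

5.263%

The 10585-period growth factor is 23,000/5,000 = 4.6.
r/365 = 4.6^(1/10585) − 1 ≈ 0.000144182, so r ≈ 365·0.000144182 = 5.26264%.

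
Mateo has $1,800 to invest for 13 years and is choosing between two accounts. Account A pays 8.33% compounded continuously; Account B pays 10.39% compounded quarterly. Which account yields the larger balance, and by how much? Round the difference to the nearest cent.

Account B, by $1,513.62

Account A growth factor: e^(0.0833·13) = e^1.0829 ≈ 2.953231516; balance ≈ 5,315.8167.
Account B growth factor: (1 + 0.025975)^52 ≈ 3.794132365; balance ≈ 6,829.4383.
Account B is larger by 1,513.6215.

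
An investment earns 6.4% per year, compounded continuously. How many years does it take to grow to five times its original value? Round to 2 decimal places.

25.15 years

e^(0.064t) = 5, so 0.064t = ln 5 ≈ 1.6094.
t ≈ 1.6094/0.064 ≈ 25.1475.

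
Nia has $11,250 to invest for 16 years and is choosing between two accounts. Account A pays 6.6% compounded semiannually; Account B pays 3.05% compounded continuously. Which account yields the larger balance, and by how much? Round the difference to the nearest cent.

A: (1 + 0.033)^32 ≈ 2.8262481341, so 11,250 × 2.8262481341 ≈ 31,795.2915.
B: e^(0.0305·16) = e^0.488 ≈ 1.62905485, so 11,250 × 1.62905485 ≈ 18,326.8671.
Difference ≈ 13,468.4244 in favor of A.

Account A, by $13,468.42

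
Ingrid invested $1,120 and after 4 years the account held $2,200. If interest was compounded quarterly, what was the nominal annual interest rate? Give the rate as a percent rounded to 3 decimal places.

17.239%

The 16-period growth factor is 2,200/1,120 = 1.96429.
r/4 = 1.96429^(1/16) − 1 ≈ 0.0430984, so r ≈ 4·0.0430984 = 17.23937%.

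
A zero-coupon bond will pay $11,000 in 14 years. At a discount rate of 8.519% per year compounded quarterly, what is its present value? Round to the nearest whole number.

$3,380

Growth factor = (1 + 0.0212975)^56 ≈ 3.2548205818.
P = 11,000/3.2548205818 ≈ 3,379.6026.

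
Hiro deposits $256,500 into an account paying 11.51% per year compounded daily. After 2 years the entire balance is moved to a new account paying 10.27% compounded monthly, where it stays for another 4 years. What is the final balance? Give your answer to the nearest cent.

$486,066.02

After 2 years at 11.51%: 256,500 × 1.25880607436 ≈ 322,883.7581.
Then 4 years at 10.27%: 322,883.7581 × 1.50539012531 ≈ 486,066.0210.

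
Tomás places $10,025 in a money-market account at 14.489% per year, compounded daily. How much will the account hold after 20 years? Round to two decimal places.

$181,690.91

Periodic rate = 14.489%/365 = 0.000396959; periods = 365·20 = 7300.
A = 10,025·(1 + 0.14489/365)^7300 ≈ 10,025·18.1237819986 ≈ 181,690.9145.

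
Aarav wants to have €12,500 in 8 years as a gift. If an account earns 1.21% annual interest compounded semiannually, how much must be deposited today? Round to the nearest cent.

Periodic rate = 1.21%/2 = 0.00605; 16 periods.
P = 12,500/(1 + 0.00605)^16 ≈ 12,500/1.1013187834 ≈ 11,350.0289.

€11,350.03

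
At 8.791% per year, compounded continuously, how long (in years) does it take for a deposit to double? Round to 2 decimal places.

7.88 years

e^(0.08791t) = 2, so 0.08791t = ln 2 ≈ 0.69315.
t ≈ 0.69315/0.08791 ≈ 7.8847.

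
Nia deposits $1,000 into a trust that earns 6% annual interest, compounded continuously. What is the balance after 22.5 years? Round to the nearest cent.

A = P·e^(rt) = 1,000·e^(0.06·22.5) = 1,000·e^1.35.
e^1.35 ≈ 3.857425531, so A ≈ 3,857.4255.

$3,857.43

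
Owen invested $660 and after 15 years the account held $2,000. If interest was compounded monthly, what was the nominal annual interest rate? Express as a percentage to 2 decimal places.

(1 + r/12)^180 = 2,000/660 = 3.0303.
1 + r/12 = 3.0303^(1/180) ≈ 1.006178, so r/12 ≈ 0.00617824.
r ≈ 12·0.00617824 = 7.41389%.

7.41%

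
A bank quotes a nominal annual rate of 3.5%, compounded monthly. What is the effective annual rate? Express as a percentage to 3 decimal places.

3.557%

EAR = (1 + 3.5%/12)^12 − 1 = (1 + 0.00291667)^12 − 1.
(1 + 0.00291667)^12 ≈ 1.035567, so EAR ≈ 3.55670%.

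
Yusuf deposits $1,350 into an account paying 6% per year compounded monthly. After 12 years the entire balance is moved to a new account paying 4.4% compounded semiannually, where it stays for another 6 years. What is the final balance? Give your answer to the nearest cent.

$3,594.66

After 12 years at 6%: 1,350 × 2.050750816 ≈ 2,768.5136.
Then 6 years at 4.4%: 2,768.5136 × 1.298406705 ≈ 3,594.6566.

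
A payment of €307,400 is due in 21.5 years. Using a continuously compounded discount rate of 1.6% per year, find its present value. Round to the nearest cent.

P = A·e^(−rt) = 307,400·e^(−0.344).
e^(−0.344) ≈ 0.70892892805, so P ≈ 217,924.7525.

€217,924.75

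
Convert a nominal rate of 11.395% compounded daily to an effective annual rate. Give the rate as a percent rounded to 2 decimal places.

12.07%

EAR = (1 + 11.395%/365)^365 − 1 = (1 + 0.000312192)^365 − 1.
(1 + 0.000312192)^365 ≈ 1.120676, so EAR ≈ 12.06762%.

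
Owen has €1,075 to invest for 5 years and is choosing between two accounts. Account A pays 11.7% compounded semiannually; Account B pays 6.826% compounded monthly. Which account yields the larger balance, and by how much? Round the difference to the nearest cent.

Account A, by €387.27

Account A growth factor: (1 + 0.0585)^10 ≈ 1.765666282; balance ≈ 1,898.0913.
Account B growth factor: (1 + 0.06826/12)^60 ≈ 1.405415448; balance ≈ 1,510.8216.
Account A is larger by 387.2696.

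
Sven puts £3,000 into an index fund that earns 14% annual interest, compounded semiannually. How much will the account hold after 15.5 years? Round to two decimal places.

£24,435.34

Periodic rate = 14%/2 = 0.07; periods = 2·15.5 = 31.
A = 3,000·(1 + 0.07)^31 ≈ 3,000·8.1451128956 ≈ 24,435.3387.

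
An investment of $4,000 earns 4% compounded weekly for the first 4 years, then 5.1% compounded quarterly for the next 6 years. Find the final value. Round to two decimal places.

After 4 years at 4%: 4,000 × 1.173438694 ≈ 4,693.7548.
Then 6 years at 5.1%: 4,693.7548 × 1.355358066 ≈ 6,361.7184.

$6,361.72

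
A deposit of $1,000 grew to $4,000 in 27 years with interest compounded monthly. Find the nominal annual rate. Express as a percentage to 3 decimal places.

The 324-period growth factor is 4,000/1,000 = 4.
r/12 = 4^(1/324) − 1 ≈ 0.00428785, so r ≈ 12·0.00428785 = 5.14542%.

5.145%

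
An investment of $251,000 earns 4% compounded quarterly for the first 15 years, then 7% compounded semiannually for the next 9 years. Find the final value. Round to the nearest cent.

After 15 years at 4%: 251,000 × 1.81669669856 ≈ 455,990.8713.
Then 9 years at 7%: 455,990.8713 × 1.85748919552 ≈ 846,998.1168.

$846,998.12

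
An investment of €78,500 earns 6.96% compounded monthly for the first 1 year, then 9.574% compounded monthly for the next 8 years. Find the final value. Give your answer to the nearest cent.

€180,436.40

Phase 1: 78,500·(1 + 0.0058)^12 ≈ 84,141.3028.
Phase 2: 84,141.3028·(1 + 0.09574/12)^96 ≈ 180,436.3951.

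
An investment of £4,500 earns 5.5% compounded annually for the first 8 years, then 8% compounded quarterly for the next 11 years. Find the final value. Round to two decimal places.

£16,505.92

Phase 1: 4,500·(1 + 0.055)^8 ≈ 6,906.0893.
Phase 2: 6,906.0893·(1 + 0.02)^44 ≈ 16,505.9205.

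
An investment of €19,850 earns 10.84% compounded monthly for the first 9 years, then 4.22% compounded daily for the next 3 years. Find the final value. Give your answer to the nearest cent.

Phase 1: 19,850·(1 + 0.1084/12)^108 ≈ 52,427.1143.
Phase 2: 52,427.1143·(1 + 0.0422/365)^1095 ≈ 59,502.3964.

€59,502.40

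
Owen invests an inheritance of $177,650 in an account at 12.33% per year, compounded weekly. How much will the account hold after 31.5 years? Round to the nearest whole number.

Periodic rate = 12.33%/52 = 0.00237115; periods = 52·31.5 = 1638.
A = 177,650·(1 + 0.1233/52)^1638 ≈ 177,650·48.39287269889 ≈ 8,596,993.8350.

$8,596,994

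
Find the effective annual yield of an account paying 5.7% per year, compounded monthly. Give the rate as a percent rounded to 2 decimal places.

One year is 12 periods at 0.00475 each: (1 + 0.00475)^12 ≈ 1.058513.
EAR = 1.058513 − 1 ≈ 5.85130%.

5.85%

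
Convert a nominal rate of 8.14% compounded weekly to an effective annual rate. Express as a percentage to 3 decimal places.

EAR = (1 + 8.14%/52)^52 − 1 = (1 + 0.00156538)^52 − 1.
(1 + 0.00156538)^52 ≈ 1.084736, so EAR ≈ 8.47357%.

8.474%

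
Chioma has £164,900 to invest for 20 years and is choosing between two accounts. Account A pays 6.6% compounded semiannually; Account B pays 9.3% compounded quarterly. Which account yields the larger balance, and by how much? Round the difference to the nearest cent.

Account B, by £432,683.96

Account A growth factor: (1 + 0.033)^40 ≈ 3.66448426143; balance ≈ 604,273.4547.
Account B growth factor: (1 + 0.02325)^80 ≈ 6.288401539997; balance ≈ 1,036,957.4139.
Account B is larger by 432,683.9592.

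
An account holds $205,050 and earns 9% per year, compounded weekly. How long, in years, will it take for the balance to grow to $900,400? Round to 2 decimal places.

16.45 years

(1 + 0.00173077)^(52t) = 900,400/205,050 = 4.3911.
52t·ln(1 + 0.00173077) = ln(4.3911); 52t = 1.4796/0.00172927 ≈ 855.6111.
t ≈ 16.4541 years.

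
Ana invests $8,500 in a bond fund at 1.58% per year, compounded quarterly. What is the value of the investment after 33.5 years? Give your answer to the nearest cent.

$14,415.78

Periodic rate = 1.58%/4 = 0.00395; periods = 4·33.5 = 134.
A = 8,500·(1 + 0.00395)^134 ≈ 8,500·1.6959742885 ≈ 14,415.7815.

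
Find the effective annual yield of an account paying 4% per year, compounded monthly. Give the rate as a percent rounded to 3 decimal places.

EAR = (1 + 4%/12)^12 − 1 = (1 + 0.00333333)^12 − 1.
(1 + 0.00333333)^12 ≈ 1.040742, so EAR ≈ 4.07415%.

4.074%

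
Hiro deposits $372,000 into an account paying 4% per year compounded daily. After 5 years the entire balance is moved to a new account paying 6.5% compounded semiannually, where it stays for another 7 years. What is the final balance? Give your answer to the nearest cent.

After 5 years at 4%: 372,000 × 1.22138937398 ≈ 454,356.8471.
Then 7 years at 6.5%: 454,356.8471 × 1.56480723197 ≈ 710,980.8803.

$710,980.88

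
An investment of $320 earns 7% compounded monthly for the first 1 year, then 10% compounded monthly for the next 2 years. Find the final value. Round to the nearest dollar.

After 1 years at 7%: 320 × 1.07229008 ≈ 343.1328.
Then 2 years at 10%: 343.1328 × 1.22039096 ≈ 418.7562.

$419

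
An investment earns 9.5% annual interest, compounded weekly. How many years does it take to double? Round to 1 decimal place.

7.3 years

(1 + 0.00182692)^(52t) = 2.
52t = ln 2 / ln(1 + 0.00182692) ≈ 0.69315/0.00182526 ≈ 379.7533.
t ≈ 7.3029.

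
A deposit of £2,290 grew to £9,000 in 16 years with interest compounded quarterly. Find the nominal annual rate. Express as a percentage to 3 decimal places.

8.646%

The 64-period growth factor is 9,000/2,290 = 3.93013.
r/4 = 3.93013^(1/64) − 1 ≈ 0.0216158, so r ≈ 4·0.0216158 = 8.64633%.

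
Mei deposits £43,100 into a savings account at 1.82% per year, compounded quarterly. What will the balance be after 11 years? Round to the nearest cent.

Periodic rate = 1.82%/4 = 0.00455; periods = 4·11 = 44.
A = 43,100·(1 + 0.00455)^44 ≈ 43,100·1.2210924658 ≈ 52,629.0853.

£52,629.09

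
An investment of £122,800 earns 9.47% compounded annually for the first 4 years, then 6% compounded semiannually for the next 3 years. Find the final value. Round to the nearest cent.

£210,572.76

Phase 1: 122,800·(1 + 0.0947)^4 ≈ 176,351.3705.
Phase 2: 176,351.3705·(1 + 0.03)^6 ≈ 210,572.7590.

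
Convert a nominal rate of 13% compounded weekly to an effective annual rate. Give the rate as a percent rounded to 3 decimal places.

EAR = (1 + 13%/52)^52 − 1 = (1 + 0.0025)^52 − 1.
(1 + 0.0025)^52 ≈ 1.138644, so EAR ≈ 13.86436%.

13.864%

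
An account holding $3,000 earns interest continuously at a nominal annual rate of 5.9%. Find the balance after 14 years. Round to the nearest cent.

$6,852.49

A = P·e^(rt) = 3,000·e^(0.059·14) = 3,000·e^0.826.
e^0.826 ≈ 2.284163787, so A ≈ 6,852.4914.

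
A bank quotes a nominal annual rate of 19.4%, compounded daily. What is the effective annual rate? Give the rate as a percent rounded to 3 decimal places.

21.403%

EAR = (1 + 19.4%/365)^365 − 1 = (1 + 0.000531507)^365 − 1.
(1 + 0.000531507)^365 ≈ 1.214034, so EAR ≈ 21.40337%.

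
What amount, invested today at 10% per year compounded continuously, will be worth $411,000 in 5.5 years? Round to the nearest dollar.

P = A·e^(−rt) = 411,000·e^(−0.55).
e^(−0.55) ≈ 0.57694981038, so P ≈ 237,126.3721.

$237,126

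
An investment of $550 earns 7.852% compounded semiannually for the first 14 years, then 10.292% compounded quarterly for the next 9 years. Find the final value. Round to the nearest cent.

$4,034.88

After 14 years at 7.852%: 550 × 2.93953028 ≈ 1,616.7417.
Then 9 years at 10.292%: 1,616.7417 × 2.495686775 ≈ 4,034.8808.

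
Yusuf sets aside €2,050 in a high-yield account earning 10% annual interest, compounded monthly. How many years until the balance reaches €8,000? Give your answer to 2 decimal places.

(1 + 0.00833333)^(12t) = 8,000/2,050 = 3.9024.
12t·ln(1 + 0.00833333) = ln(3.9024); 12t = 1.3616/0.0082988 ≈ 164.0721.
t ≈ 13.6727 years.

13.67 years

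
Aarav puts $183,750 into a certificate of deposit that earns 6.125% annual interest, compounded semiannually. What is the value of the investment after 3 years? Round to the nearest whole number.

Growth factor = (1 + 0.030625)^6 ≈ 1.19840617442.
A ≈ 183,750 × 1.19840617442 ≈ 220,207.1346.

$220,207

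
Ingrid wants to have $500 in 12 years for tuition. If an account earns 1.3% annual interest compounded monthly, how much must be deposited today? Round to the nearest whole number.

Growth factor = (1 + 0.013/12)^144 ≈ 1.16872751.
P = 500/1.16872751 ≈ 427.8157.

$428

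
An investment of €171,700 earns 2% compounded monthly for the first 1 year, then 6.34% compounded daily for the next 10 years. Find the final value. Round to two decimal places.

€330,192.91

Phase 1: 171,700·(1 + 0.02/12)^12 ≈ 175,165.6539.
Phase 2: 175,165.6539·(1 + 0.0634/365)^3650 ≈ 330,192.9114.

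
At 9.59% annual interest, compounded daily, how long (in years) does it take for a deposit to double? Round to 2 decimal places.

(1 + 0.00026274)^(365t) = 2.
365t = ln 2 / ln(1 + 0.00026274) ≈ 0.69315/0.000262705 ≈ 2638.4980.
t ≈ 7.2288.

7.23 years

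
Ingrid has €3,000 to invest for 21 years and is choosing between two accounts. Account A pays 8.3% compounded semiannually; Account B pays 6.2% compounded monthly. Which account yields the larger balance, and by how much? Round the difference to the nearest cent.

Account A growth factor: (1 + 0.0415)^42 ≈ 5.5168289641; balance ≈ 16,550.4869.
Account B growth factor: (1 + 0.062/12)^252 ≈ 3.6643392796; balance ≈ 10,993.0178.
Account A is larger by 5,557.4691.

Account A, by €5,557.47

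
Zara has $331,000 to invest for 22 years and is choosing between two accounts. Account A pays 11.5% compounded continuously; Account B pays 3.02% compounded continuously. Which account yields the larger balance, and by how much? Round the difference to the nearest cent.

Account A growth factor: e^(0.115·22) = e^2.53 ≈ 12.55350613667; balance ≈ 4,155,210.5312.
Account B growth factor: e^(0.0302·22) = e^0.6644 ≈ 1.94332417696; balance ≈ 643,240.3026.
Account A is larger by 3,511,970.2287.

Account A, by $3,511,970.23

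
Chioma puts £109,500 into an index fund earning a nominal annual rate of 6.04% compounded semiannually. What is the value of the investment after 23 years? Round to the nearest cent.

£430,333.56

Growth factor = (1 + 0.0302)^46 ≈ 3.92998683055.
A ≈ 109,500 × 3.92998683055 ≈ 430,333.5579.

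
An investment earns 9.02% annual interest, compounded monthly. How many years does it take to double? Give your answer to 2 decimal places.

7.71 years

(1 + 0.00751667)^(12t) = 2.
12t = ln 2 / ln(1 + 0.00751667) ≈ 0.69315/0.00748856 ≈ 92.5608.
t ≈ 7.7134.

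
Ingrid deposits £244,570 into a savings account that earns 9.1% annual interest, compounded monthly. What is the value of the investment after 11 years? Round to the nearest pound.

Growth factor = (1 + 0.091/12)^132 ≈ 2.71074531575.
A ≈ 244,570 × 2.71074531575 ≈ 662,966.9819.

£662,967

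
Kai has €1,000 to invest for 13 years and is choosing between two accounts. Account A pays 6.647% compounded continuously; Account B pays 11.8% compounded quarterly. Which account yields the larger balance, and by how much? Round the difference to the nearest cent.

A: e^(0.06647·13) = e^0.86411 ≈ 2.372893271, so 1,000 × 2.372893271 ≈ 2,372.8933.
B: (1 + 0.0295)^52 ≈ 4.534926469, so 1,000 × 4.534926469 ≈ 4,534.9265.
Difference ≈ 2,162.0332 in favor of B.

Account B, by €2,162.03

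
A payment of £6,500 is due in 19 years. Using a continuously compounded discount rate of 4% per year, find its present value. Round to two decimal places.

P = A·e^(−rt) = 6,500·e^(−0.76).
e^(−0.76) ≈ 0.467666427, so P ≈ 3,039.8318.

£3,039.83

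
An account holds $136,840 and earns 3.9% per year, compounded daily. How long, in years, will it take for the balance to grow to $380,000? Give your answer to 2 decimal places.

(1 + 0.000106849)^(365t) = 380,000/136,840 = 2.777.
365t·ln(1 + 0.000106849) = ln(2.777); 365t = 1.0214/0.000106844 ≈ 9559.3824.
t ≈ 26.1901 years.

26.19 years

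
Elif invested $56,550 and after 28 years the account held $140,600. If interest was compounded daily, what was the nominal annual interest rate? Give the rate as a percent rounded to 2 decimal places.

3.25%

(1 + r/365)^10220 = 140,600/56,550 = 2.4863.
1 + r/365 = 2.4863^(1/10220) ≈ 1.000089, so r/365 ≈ 0.0000891227.
r ≈ 365·0.0000891227 = 3.25298%.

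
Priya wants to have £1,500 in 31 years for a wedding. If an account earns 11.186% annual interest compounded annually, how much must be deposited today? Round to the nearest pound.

£56

Annual rate = 11.186% = 0.11186; 31 periods.
P = 1,500/(1 + 0.11186)^31 ≈ 1,500/26.76414041 ≈ 56.0451.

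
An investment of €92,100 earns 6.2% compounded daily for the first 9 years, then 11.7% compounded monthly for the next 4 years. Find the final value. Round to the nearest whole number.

€256,354

After 9 years at 6.2%: 92,100 × 1.74709186393 ≈ 160,907.1607.
Then 4 years at 11.7%: 160,907.1607 × 1.593181917 ≈ 256,354.3787.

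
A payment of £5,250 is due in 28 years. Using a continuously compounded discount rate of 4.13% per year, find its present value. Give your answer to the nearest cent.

P = A·e^(−rt) = 5,250·e^(−1.1564).
e^(−1.1564) ≈ 0.314616765, so P ≈ 1,651.7380.

£1,651.74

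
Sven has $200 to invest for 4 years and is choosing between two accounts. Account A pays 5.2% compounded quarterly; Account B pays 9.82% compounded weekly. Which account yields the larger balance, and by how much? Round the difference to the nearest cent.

Account A growth factor: (1 + 0.013)^16 ≈ 1.22956396; balance ≈ 245.9128.
Account B growth factor: (1 + 0.0982/52)^208 ≈ 1.48057359; balance ≈ 296.1147.
Account B is larger by 50.2019.

Account B, by $50.20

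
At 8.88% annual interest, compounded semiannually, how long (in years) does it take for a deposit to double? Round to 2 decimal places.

7.98 years

(1 + 0.0444)^(2t) = 2.
2t = ln 2 / ln(1 + 0.0444) ≈ 0.69315/0.0434426 ≈ 15.9555.
t ≈ 7.9777.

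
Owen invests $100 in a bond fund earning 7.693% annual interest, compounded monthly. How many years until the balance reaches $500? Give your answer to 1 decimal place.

We need (1 + 0.00641083)^(12t) = 5, so 12t = ln 5 / ln 1.006411 ≈ 251.8536.
t ≈ 251.8536/12 = 20.9878 years.

21.0 years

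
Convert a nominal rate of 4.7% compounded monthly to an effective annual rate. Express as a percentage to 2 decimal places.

4.80%

One year is 12 periods at 0.00391667 each: (1 + 0.00391667)^12 ≈ 1.048026.
EAR = 1.048026 − 1 ≈ 4.80258%.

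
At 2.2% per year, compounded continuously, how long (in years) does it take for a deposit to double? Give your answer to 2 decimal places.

e^(0.022t) = 2, so 0.022t = ln 2 ≈ 0.69315.
t ≈ 0.69315/0.022 ≈ 31.5067.

31.51 years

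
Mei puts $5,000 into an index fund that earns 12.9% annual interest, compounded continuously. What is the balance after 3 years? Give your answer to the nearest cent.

A = P·e^(rt) = 5,000·e^(0.129·3) = 5,000·e^0.387.
e^0.387 ≈ 1.472556491, so A ≈ 7,362.7825.

$7,362.78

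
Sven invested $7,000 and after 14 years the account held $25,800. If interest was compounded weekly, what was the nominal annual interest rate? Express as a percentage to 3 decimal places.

(1 + r/52)^728 = 25,800/7,000 = 3.68571.
1 + r/52 = 3.68571^(1/728) ≈ 1.001793, so r/52 ≈ 0.00179345.
r ≈ 52·0.00179345 = 9.32596%.

9.326%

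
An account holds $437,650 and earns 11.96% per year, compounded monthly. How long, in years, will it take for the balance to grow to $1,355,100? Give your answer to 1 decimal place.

We need (1 + 0.00996667)^(12t) = 3.0963, so 12t = ln 3.0963 / ln 1.009967 ≈ 113.9633.
t ≈ 113.9633/12 = 9.4969 years.

9.5 years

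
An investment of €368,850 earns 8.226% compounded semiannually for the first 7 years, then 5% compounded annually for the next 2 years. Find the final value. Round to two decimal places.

Phase 1: 368,850·(1 + 0.04113)^14 ≈ 648,513.8250.
Phase 2: 648,513.8250·(1 + 0.05)^2 ≈ 714,986.4921.

€714,986.49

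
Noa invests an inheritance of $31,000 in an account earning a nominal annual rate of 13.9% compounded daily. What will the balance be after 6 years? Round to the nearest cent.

$71,366.49

Periodic rate = 13.9%/365 = 0.000380822; periods = 365·6 = 2190.
A = 31,000·(1 + 0.139/365)^2190 ≈ 31,000·2.3021448631 ≈ 71,366.4908.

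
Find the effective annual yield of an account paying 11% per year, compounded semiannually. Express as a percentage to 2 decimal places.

11.30%

One year is 2 periods at 0.055 each: (1 + 0.055)^2 ≈ 1.113025.
EAR = 1.113025 − 1 ≈ 11.30250%.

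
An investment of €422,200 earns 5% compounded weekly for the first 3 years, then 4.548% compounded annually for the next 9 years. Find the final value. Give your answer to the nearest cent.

€731,935.25

Phase 1: 422,200·(1 + 0.05/52)^156 ≈ 490,491.0667.
Phase 2: 490,491.0667·(1 + 0.04548)^9 ≈ 731,935.2525.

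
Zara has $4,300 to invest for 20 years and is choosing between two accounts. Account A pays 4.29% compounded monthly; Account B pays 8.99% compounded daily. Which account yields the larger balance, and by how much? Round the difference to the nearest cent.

Account A growth factor: (1 + 0.003575)^240 ≈ 2.3548333732; balance ≈ 10,125.7835.
Account B growth factor: (1 + 0.0899/365)^7300 ≈ 6.0362237618; balance ≈ 25,955.7622.
Account B is larger by 15,829.9787.

Account B, by $15,829.98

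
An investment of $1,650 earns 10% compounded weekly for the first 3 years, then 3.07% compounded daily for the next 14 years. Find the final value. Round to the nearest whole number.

$3,422

Phase 1: 1,650·(1 + 0.1/52)^156 ≈ 2,226.6255.
Phase 2: 2,226.6255·(1 + 0.0307/365)^5110 ≈ 3,422.1504.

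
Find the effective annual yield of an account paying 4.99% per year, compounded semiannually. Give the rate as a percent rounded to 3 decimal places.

One year is 2 periods at 0.02495 each: (1 + 0.02495)^2 ≈ 1.050523.
EAR = 1.050523 − 1 ≈ 5.05225%.

5.052%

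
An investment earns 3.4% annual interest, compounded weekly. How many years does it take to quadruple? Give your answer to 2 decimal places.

40.79 years

(1 + 0.000653846)^(52t) = 4.
52t = ln 4 / ln(1 + 0.000653846) ≈ 1.3863/0.000653632 ≈ 2120.9080.
t ≈ 40.7867.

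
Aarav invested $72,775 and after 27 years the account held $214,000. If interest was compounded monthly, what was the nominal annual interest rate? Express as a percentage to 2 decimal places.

The 324-period growth factor is 214,000/72,775 = 2.94057.
r/12 = 2.94057^(1/324) − 1 ≈ 0.00333457, so r ≈ 12·0.00333457 = 4.00148%.

4.00%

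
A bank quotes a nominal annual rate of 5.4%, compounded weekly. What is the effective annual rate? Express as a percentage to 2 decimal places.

5.55%

EAR = (1 + 5.4%/52)^52 − 1 = (1 + 0.00103846)^52 − 1.
(1 + 0.00103846)^52 ≈ 1.055455, so EAR ≈ 5.54550%.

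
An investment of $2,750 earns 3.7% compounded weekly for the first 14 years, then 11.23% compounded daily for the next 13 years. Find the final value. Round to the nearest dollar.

After 14 years at 3.7%: 2,750 × 1.6783577724 ≈ 4,615.4839.
Then 13 years at 11.23%: 4,615.4839 × 4.3045623052 ≈ 19,867.6379.

$19,868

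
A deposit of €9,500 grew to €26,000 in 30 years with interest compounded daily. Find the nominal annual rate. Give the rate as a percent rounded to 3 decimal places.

The 10950-period growth factor is 26,000/9,500 = 2.73684.
r/365 = 2.73684^(1/10950) − 1 ≈ 0.0000919499, so r ≈ 365·0.0000919499 = 3.35617%.

3.356%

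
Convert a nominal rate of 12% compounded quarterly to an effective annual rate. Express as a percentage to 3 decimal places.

12.551%

One year is 4 periods at 0.03 each: (1 + 0.03)^4 ≈ 1.125509.
EAR = 1.125509 − 1 ≈ 12.55088%.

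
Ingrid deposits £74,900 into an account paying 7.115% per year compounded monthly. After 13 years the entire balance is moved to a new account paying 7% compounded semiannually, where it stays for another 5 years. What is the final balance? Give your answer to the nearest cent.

£265,705.05

Phase 1: 74,900·(1 + 0.07115/12)^156 ≈ 188,363.3085.
Phase 2: 188,363.3085·(1 + 0.035)^10 ≈ 265,705.0495.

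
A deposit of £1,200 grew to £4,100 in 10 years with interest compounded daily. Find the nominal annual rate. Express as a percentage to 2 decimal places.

The 3650-period growth factor is 4,100/1,200 = 3.41667.
r/365 = 3.41667^(1/3650) − 1 ≈ 0.000336677, so r ≈ 365·0.000336677 = 12.28872%.

12.29%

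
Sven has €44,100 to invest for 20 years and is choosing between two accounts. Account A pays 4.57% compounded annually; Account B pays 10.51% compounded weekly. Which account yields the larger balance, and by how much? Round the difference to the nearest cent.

Account A growth factor: (1 + 0.0457)^20 ≈ 2.44423050729; balance ≈ 107,790.5654.
Account B growth factor: (1 + 0.1051/52)^1040 ≈ 8.16517880583; balance ≈ 360,084.3853.
Account B is larger by 252,293.8200.

Account B, by €252,293.82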